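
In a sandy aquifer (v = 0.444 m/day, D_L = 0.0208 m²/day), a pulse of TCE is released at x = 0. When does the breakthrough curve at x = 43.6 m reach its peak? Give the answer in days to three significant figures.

98.1 days

For the 1D instantaneous-source solution, setting ∂C/∂t = 0 at fixed x gives v²t² + 2Dt − x² = 0, so t = (√(D² + v²x²) − D)/v².
√(D² + v²x²) = √(0.0208² + 0.444² × 43.6²) = 19.36; v² = 0.197136.
t = (19.36 − 0.0208)/0.197136 = 98.1 days (vs. the pure-advection estimate x/v = 98.2 d).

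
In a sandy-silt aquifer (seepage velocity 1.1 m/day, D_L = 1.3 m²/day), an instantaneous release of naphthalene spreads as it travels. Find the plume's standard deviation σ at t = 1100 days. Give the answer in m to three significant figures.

Dispersive spreading gives a Gaussian with σ² = 2Dt; advection only shifts the center.
σ = √(2 × 1.3 × 1100) = 53.5 m.

53.5 m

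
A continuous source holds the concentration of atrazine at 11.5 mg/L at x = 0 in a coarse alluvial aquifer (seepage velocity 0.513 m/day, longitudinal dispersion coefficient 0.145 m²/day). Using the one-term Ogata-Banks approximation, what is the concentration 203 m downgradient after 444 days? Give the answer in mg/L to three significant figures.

For a continuous step input, C/C₀ ≈ ½·erfc((x−vt)/(2√(Dt))).
vt = 0.513 × 444 = 227.772 m and 2√(Dt) = 2√(0.145 × 444) = 16.05 m.
Argument (x−vt)/(2√(Dt)) = (203 − 227.772)/16.05 = -1.543; ½·erfc(-1.543) = 0.9855.
C = 11.5 × 0.9855 = 11.3 mg/L.

11.3 mg/L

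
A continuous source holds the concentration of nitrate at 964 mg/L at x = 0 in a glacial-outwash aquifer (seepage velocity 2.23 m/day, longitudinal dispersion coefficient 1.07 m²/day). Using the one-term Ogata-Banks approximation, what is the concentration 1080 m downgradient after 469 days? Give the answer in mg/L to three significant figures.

136 mg/L

For a continuous step input, C/C₀ ≈ ½·erfc((x−vt)/(2√(Dt))).
vt = 2.23 × 469 = 1045.87 m and 2√(Dt) = 2√(1.07 × 469) = 44.80 m.
Argument (x−vt)/(2√(Dt)) = (1080 − 1045.87)/44.80 = 0.7618; ½·erfc(0.7618) = 0.1407.
C = 964 × 0.1407 = 136 mg/L.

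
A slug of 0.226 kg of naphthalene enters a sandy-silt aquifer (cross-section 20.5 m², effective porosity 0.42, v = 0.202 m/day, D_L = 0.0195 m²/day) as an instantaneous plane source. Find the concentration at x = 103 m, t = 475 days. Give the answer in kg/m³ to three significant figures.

0.000636 kg/m³

For an instantaneous plane source, C(x,t) = M/(n_e·A·√(4πDt)) · exp(−(x−vt)²/(4Dt)), with n_e·A the pore (flow) area.
Plume center vt = 0.202 × 475 = 95.95 m, so the well at 103 m is 7.05 m downgradient of the peak.
√(4πDt) = 10.79 m, giving peak height M/(n_e·A·√(4πDt)) = 0.226/(0.42 × 20.5 × 10.79) = 0.002433 kg/m³.
(x−vt)²/(4Dt) = (7.05)²/(4 × 0.0195 × 475) = 1.341; exp(−1.341) = 0.2616.
C = 0.002433 × 0.2616 = 0.000636 kg/m³.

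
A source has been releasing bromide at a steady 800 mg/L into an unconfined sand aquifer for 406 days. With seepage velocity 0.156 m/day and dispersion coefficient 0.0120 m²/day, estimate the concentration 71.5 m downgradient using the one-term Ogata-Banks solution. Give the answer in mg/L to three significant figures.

3.57 mg/L

For a continuous step input, C/C₀ ≈ ½·erfc((x−vt)/(2√(Dt))).
vt = 0.156 × 406 = 63.336 m and 2√(Dt) = 2√(0.0120 × 406) = 4.415 m.
Argument (x−vt)/(2√(Dt)) = (71.5 − 63.336)/4.415 = 1.849; ½·erfc(1.849) = 0.004463.
C = 800 × 0.004463 = 3.57 mg/L.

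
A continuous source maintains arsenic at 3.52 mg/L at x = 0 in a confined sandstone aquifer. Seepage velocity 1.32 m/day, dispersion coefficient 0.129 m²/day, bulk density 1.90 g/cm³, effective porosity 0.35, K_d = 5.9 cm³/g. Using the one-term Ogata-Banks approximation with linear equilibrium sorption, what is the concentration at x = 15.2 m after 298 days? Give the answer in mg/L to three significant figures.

Retardation factor R = 1 + ρ_b·K_d/n = 1 + 1.90 × 5.9/0.35 = 33.03.
Sorption retards both mechanisms: v_R = v/R = 0.03996 m/day, D_R = D/R = 0.003906 m²/day.
v_R·t = 0.03996 × 298 = 11.90808 m; 2√(D_R t) = 2.158 m; argument = (15.2 − 11.90808)/2.158 = 1.525.
C = C₀ × ½·erfc(1.525) = 3.52 × 0.01552 = 0.0546 mg/L.

0.0546 mg/L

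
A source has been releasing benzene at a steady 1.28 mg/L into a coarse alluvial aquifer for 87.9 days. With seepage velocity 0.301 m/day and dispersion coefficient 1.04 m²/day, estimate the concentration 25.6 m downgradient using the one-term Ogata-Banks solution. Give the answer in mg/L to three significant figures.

For a continuous step input, C/C₀ ≈ ½·erfc((x−vt)/(2√(Dt))).
vt = 0.301 × 87.9 = 26.4579 m and 2√(Dt) = 2√(1.04 × 87.9) = 19.12 m.
Argument (x−vt)/(2√(Dt)) = (25.6 − 26.4579)/19.12 = -0.04487; ½·erfc(-0.04487) = 0.5253.
C = 1.28 × 0.5253 = 0.672 mg/L.

0.672 mg/L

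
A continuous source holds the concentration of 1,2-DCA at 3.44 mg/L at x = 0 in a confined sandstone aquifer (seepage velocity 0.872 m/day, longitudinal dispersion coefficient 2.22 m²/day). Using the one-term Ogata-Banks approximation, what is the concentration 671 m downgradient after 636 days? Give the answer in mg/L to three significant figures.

0.0490 mg/L

For a continuous step input, C/C₀ ≈ ½·erfc((x−vt)/(2√(Dt))).
vt = 0.872 × 636 = 554.592 m and 2√(Dt) = 2√(2.22 × 636) = 75.15 m.
Argument (x−vt)/(2√(Dt)) = (671 − 554.592)/75.15 = 1.549; ½·erfc(1.549) = 0.01424.
C = 3.44 × 0.01424 = 0.0490 mg/L.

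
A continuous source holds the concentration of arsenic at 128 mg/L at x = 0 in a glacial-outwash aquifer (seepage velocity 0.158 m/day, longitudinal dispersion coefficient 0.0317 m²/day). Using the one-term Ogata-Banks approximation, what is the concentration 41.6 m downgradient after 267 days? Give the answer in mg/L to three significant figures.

For a continuous step input, C/C₀ ≈ ½·erfc((x−vt)/(2√(Dt))).
vt = 0.158 × 267 = 42.186 m and 2√(Dt) = 2√(0.0317 × 267) = 5.819 m.
Argument (x−vt)/(2√(Dt)) = (41.6 − 42.186)/5.819 = -0.1007; ½·erfc(-0.1007) = 0.5566.
C = 128 × 0.5566 = 71.2 mg/L.

71.2 mg/L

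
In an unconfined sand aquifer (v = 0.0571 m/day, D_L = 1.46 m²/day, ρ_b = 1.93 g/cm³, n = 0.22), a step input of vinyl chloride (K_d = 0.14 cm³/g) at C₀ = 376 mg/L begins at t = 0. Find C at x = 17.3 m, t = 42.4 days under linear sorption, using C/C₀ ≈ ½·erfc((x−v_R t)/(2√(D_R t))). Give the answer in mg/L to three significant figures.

Retardation factor R = 1 + ρ_b·K_d/n = 1 + 1.93 × 0.14/0.22 = 2.228.
Sorption retards both mechanisms: v_R = v/R = 0.02563 m/day, D_R = D/R = 0.6553 m²/day.
v_R·t = 0.02563 × 42.4 = 1.086712 m; 2√(D_R t) = 10.54 m; argument = (17.3 − 1.086712)/10.54 = 1.538.
C = C₀ × ½·erfc(1.538) = 376 × 0.01481 = 5.57 mg/L.

5.57 mg/L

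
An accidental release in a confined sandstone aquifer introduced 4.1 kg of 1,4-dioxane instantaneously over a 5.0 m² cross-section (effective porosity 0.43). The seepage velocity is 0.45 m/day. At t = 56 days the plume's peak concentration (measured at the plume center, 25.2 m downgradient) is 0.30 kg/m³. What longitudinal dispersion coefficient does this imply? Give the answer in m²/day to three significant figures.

0.0574 m²/day

At the plume center C_max = M/(n_e·A·√(4πDt)), so D = M²/(4πt·(n_e·A·C_max)²).
n_e·A·C_max = 0.43 × 5.0 × 0.30 = 0.6450 kg/m.
D = 4.1²/(4π × 56 × 0.6450²) = 0.0574 m²/day.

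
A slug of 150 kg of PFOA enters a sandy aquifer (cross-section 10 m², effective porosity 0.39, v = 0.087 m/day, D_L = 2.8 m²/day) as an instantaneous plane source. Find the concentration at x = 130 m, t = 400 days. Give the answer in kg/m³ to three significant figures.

For an instantaneous plane source, C(x,t) = M/(n_e·A·√(4πDt)) · exp(−(x−vt)²/(4Dt)), with n_e·A the pore (flow) area.
Plume center vt = 0.087 × 400 = 34.8 m, so the well at 130 m is 95.2 m downgradient of the peak.
√(4πDt) = 118.6 m, giving peak height M/(n_e·A·√(4πDt)) = 150/(0.39 × 10 × 118.6) = 0.3243 kg/m³.
(x−vt)²/(4Dt) = (95.2)²/(4 × 2.8 × 400) = 2.023; exp(−2.023) = 0.1323.
C = 0.3243 × 0.1323 = 0.0429 kg/m³.

0.0429 kg/m³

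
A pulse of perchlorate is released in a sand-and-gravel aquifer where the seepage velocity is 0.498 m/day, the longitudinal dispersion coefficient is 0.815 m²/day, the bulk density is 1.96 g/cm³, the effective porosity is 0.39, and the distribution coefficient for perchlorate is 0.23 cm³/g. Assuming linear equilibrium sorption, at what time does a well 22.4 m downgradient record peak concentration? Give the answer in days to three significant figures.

Retardation factor R = 1 + ρ_b·K_d/n = 1 + 1.96 × 0.23/0.39 = 2.156.
Sorption retards both mechanisms: v_R = v/R = 0.2310 m/day, D_R = D/R = 0.3780 m²/day.
Peak time from v_R²t² + 2D_R t − x² = 0: t = (√(D_R² + v_R²x²) − D_R)/v_R².
√(D_R² + v_R²x²) = √(0.3780² + 0.2310² × 22.4²) = 5.188; v_R² = 0.05336.
t = (5.188 − 0.3780)/0.05336 = 90.1 days.

90.1 days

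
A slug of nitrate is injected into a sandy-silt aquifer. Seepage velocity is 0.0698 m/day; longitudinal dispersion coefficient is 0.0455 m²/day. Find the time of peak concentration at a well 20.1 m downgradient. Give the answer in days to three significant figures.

For the 1D instantaneous-source solution, setting ∂C/∂t = 0 at fixed x gives v²t² + 2Dt − x² = 0, so t = (√(D² + v²x²) − D)/v².
√(D² + v²x²) = √(0.0455² + 0.0698² × 20.1²) = 1.404; v² = 0.00487204.
t = (1.404 − 0.0455)/0.00487204 = 279 days (vs. the pure-advection estimate x/v = 288 d).

279 days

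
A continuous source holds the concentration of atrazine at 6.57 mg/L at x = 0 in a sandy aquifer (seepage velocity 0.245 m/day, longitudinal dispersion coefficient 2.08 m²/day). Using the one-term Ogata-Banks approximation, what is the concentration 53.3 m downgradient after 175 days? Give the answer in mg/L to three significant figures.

For a continuous step input, C/C₀ ≈ ½·erfc((x−vt)/(2√(Dt))).
vt = 0.245 × 175 = 42.875 m and 2√(Dt) = 2√(2.08 × 175) = 38.16 m.
Argument (x−vt)/(2√(Dt)) = (53.3 − 42.875)/38.16 = 0.2732; ½·erfc(0.2732) = 0.3496.
C = 6.57 × 0.3496 = 2.30 mg/L.

2.30 mg/L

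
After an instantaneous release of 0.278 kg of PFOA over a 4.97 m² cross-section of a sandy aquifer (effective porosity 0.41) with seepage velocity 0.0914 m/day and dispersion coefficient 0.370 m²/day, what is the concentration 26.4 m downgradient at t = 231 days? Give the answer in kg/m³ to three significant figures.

0.00384 kg/m³

For an instantaneous plane source, C(x,t) = M/(n_e·A·√(4πDt)) · exp(−(x−vt)²/(4Dt)), with n_e·A the pore (flow) area.
Plume center vt = 0.0914 × 231 = 21.1134 m, so the well at 26.4 m is 5.2866 m downgradient of the peak.
√(4πDt) = 32.77 m, giving peak height M/(n_e·A·√(4πDt)) = 0.278/(0.41 × 4.97 × 32.77) = 0.004163 kg/m³.
(x−vt)²/(4Dt) = (5.2866)²/(4 × 0.370 × 231) = 0.08175; exp(−0.08175) = 0.9215.
C = 0.004163 × 0.9215 = 0.00384 kg/m³.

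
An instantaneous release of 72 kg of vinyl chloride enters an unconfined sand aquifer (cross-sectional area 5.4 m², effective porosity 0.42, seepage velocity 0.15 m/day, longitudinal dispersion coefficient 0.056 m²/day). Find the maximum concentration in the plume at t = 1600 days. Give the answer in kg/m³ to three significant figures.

The peak of an instantaneous 1D plume sits at x = vt; there the Gaussian factor is 1 and C_max = M/(n_e·A·√(4πDt)), where n_e·A is the pore area the mass is dissolved in.
√(4πDt) = √(4π × 0.056 × 1600) = 33.56 m, so C_max = 72/(0.42 × 5.4 × 33.56) = 0.946 kg/m³.

0.946 kg/m³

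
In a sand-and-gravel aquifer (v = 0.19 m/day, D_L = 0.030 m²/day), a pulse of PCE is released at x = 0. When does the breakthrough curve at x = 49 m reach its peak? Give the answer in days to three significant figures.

257 days

For the 1D instantaneous-source solution, setting ∂C/∂t = 0 at fixed x gives v²t² + 2Dt − x² = 0, so t = (√(D² + v²x²) − D)/v².
√(D² + v²x²) = √(0.030² + 0.19² × 49²) = 9.310; v² = 0.0361.
t = (9.310 − 0.030)/0.0361 = 257 days (vs. the pure-advection estimate x/v = 258 d).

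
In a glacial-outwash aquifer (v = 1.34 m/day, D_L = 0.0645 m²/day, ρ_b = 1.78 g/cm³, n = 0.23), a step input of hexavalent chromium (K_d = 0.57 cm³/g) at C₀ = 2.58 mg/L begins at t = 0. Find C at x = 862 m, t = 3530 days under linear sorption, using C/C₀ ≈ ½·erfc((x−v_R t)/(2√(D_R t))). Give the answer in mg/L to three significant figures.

2.34 mg/L

Retardation factor R = 1 + ρ_b·K_d/n = 1 + 1.78 × 0.57/0.23 = 5.411.
Sorption retards both mechanisms: v_R = v/R = 0.2476 m/day, D_R = D/R = 0.01192 m²/day.
v_R·t = 0.2476 × 3530 = 874.028 m; 2√(D_R t) = 12.97 m; argument = (862 − 874.028)/12.97 = -0.9274.
C = C₀ × ½·erfc(-0.9274) = 2.58 × 0.9052 = 2.34 mg/L.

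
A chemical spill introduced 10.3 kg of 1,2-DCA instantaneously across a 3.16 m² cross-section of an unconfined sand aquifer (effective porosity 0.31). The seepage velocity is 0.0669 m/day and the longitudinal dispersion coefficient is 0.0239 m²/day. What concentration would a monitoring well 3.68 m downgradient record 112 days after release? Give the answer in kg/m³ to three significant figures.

0.466 kg/m³

For an instantaneous plane source, C(x,t) = M/(n_e·A·√(4πDt)) · exp(−(x−vt)²/(4Dt)), with n_e·A the pore (flow) area.
Plume center vt = 0.0669 × 112 = 7.4928 m, so the well at 3.68 m is 3.8128 m upgradient of the peak.
√(4πDt) = 5.800 m, giving peak height M/(n_e·A·√(4πDt)) = 10.3/(0.31 × 3.16 × 5.800) = 1.813 kg/m³.
(x−vt)²/(4Dt) = (-3.8128)²/(4 × 0.0239 × 112) = 1.358; exp(−1.358) = 0.2572.
C = 1.813 × 0.2572 = 0.466 kg/m³.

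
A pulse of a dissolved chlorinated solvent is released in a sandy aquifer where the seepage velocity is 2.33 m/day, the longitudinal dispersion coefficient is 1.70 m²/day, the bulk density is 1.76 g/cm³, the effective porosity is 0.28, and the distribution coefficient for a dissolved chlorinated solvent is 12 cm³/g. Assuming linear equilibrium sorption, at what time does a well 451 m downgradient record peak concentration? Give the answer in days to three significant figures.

14800 days

Retardation factor R = 1 + ρ_b·K_d/n = 1 + 1.76 × 12/0.28 = 76.43.
Sorption retards both mechanisms: v_R = v/R = 0.03049 m/day, D_R = D/R = 0.02224 m²/day.
Peak time from v_R²t² + 2D_R t − x² = 0: t = (√(D_R² + v_R²x²) − D_R)/v_R².
√(D_R² + v_R²x²) = √(0.02224² + 0.03049² × 451²) = 13.75; v_R² = 0.0009296.
t = (13.75 − 0.02224)/0.0009296 = 14800 days.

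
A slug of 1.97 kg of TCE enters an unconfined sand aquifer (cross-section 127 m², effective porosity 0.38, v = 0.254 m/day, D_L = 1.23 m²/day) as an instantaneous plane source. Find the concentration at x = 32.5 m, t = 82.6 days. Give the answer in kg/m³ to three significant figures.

For an instantaneous plane source, C(x,t) = M/(n_e·A·√(4πDt)) · exp(−(x−vt)²/(4Dt)), with n_e·A the pore (flow) area.
Plume center vt = 0.254 × 82.6 = 20.9804 m, so the well at 32.5 m is 11.5196 m downgradient of the peak.
√(4πDt) = 35.73 m, giving peak height M/(n_e·A·√(4πDt)) = 1.97/(0.38 × 127 × 35.73) = 0.001142 kg/m³.
(x−vt)²/(4Dt) = (11.5196)²/(4 × 1.23 × 82.6) = 0.3265; exp(−0.3265) = 0.7214.
C = 0.001142 × 0.7214 = 0.000824 kg/m³.

0.000824 kg/m³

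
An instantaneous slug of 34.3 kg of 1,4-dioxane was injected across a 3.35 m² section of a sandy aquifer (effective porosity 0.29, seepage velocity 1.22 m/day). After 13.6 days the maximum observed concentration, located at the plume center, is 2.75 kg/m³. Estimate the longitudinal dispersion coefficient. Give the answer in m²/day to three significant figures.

At the plume center C_max = M/(n_e·A·√(4πDt)), so D = M²/(4πt·(n_e·A·C_max)²).
n_e·A·C_max = 0.29 × 3.35 × 2.75 = 2.672 kg/m.
D = 34.3²/(4π × 13.6 × 2.672²) = 0.964 m²/day.

0.964 m²/day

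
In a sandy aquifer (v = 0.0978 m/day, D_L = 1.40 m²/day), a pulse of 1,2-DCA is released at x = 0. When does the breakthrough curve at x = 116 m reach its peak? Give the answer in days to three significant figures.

1050 days

For the 1D instantaneous-source solution, setting ∂C/∂t = 0 at fixed x gives v²t² + 2Dt − x² = 0, so t = (√(D² + v²x²) − D)/v².
√(D² + v²x²) = √(1.40² + 0.0978² × 116²) = 11.43; v² = 0.00956484.
t = (11.43 − 1.40)/0.00956484 = 1050 days (vs. the pure-advection estimate x/v = 1190 d).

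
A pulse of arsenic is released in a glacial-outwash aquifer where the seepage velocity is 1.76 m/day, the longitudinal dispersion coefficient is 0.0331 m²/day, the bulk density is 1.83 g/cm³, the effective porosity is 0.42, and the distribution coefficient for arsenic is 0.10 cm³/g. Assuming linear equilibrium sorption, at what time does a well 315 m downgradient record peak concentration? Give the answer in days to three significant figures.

257 days

Retardation factor R = 1 + ρ_b·K_d/n = 1 + 1.83 × 0.10/0.42 = 1.436.
Sorption retards both mechanisms: v_R = v/R = 1.226 m/day, D_R = D/R = 0.02305 m²/day.
Peak time from v_R²t² + 2D_R t − x² = 0: t = (√(D_R² + v_R²x²) − D_R)/v_R².
√(D_R² + v_R²x²) = √(0.02305² + 1.226² × 315²) = 386.2; v_R² = 1.503.
t = (386.2 − 0.02305)/1.503 = 257 days.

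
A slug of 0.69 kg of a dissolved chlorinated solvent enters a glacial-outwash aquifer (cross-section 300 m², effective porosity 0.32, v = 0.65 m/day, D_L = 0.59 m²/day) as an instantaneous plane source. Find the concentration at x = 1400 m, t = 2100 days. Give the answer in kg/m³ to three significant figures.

4.50e-05 kg/m³

For an instantaneous plane source, C(x,t) = M/(n_e·A·√(4πDt)) · exp(−(x−vt)²/(4Dt)), with n_e·A the pore (flow) area.
Plume center vt = 0.65 × 2100 = 1365 m, so the well at 1400 m is 35 m downgradient of the peak.
√(4πDt) = 124.8 m, giving peak height M/(n_e·A·√(4πDt)) = 0.69/(0.32 × 300 × 124.8) = 5.759e-05 kg/m³.
(x−vt)²/(4Dt) = (35)²/(4 × 0.59 × 2100) = 0.2472; exp(−0.2472) = 0.7810.
C = 5.759e-05 × 0.7810 = 4.50e-05 kg/m³.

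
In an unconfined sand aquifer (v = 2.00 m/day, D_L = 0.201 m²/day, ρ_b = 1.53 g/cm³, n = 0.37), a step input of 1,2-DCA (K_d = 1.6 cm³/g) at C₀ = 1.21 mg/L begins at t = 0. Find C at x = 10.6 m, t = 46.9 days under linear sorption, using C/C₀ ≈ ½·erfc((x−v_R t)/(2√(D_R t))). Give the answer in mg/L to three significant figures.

Retardation factor R = 1 + ρ_b·K_d/n = 1 + 1.53 × 1.6/0.37 = 7.616.
Sorption retards both mechanisms: v_R = v/R = 0.2626 m/day, D_R = D/R = 0.02639 m²/day.
v_R·t = 0.2626 × 46.9 = 12.31594 m; 2√(D_R t) = 2.225 m; argument = (10.6 − 12.31594)/2.225 = -0.7712.
C = C₀ × ½·erfc(-0.7712) = 1.21 × 0.8623 = 1.04 mg/L.

1.04 mg/L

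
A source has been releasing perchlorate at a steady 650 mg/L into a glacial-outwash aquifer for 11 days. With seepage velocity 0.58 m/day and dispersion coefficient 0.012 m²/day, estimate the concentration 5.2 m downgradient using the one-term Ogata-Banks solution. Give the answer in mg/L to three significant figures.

643 mg/L

For a continuous step input, C/C₀ ≈ ½·erfc((x−vt)/(2√(Dt))).
vt = 0.58 × 11 = 6.38 m and 2√(Dt) = 2√(0.012 × 11) = 0.7266 m.
Argument (x−vt)/(2√(Dt)) = (5.2 − 6.38)/0.7266 = -1.624; ½·erfc(-1.624) = 0.9892.
C = 650 × 0.9892 = 643 mg/L.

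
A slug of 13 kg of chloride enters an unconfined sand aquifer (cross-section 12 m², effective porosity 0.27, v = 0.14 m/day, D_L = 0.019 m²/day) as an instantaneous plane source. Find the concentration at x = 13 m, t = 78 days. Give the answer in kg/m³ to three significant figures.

For an instantaneous plane source, C(x,t) = M/(n_e·A·√(4πDt)) · exp(−(x−vt)²/(4Dt)), with n_e·A the pore (flow) area.
Plume center vt = 0.14 × 78 = 10.92 m, so the well at 13 m is 2.08 m downgradient of the peak.
√(4πDt) = 4.315 m, giving peak height M/(n_e·A·√(4πDt)) = 13/(0.27 × 12 × 4.315) = 0.9299 kg/m³.
(x−vt)²/(4Dt) = (2.08)²/(4 × 0.019 × 78) = 0.7298; exp(−0.7298) = 0.4820.
C = 0.9299 × 0.4820 = 0.448 kg/m³.

0.448 kg/m³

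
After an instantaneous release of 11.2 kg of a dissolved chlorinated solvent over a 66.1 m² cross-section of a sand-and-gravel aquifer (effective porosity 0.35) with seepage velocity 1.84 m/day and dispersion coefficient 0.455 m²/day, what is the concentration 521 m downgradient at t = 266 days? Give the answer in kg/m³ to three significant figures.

For an instantaneous plane source, C(x,t) = M/(n_e·A·√(4πDt)) · exp(−(x−vt)²/(4Dt)), with n_e·A the pore (flow) area.
Plume center vt = 1.84 × 266 = 489.44 m, so the well at 521 m is 31.56 m downgradient of the peak.
√(4πDt) = 39.00 m, giving peak height M/(n_e·A·√(4πDt)) = 11.2/(0.35 × 66.1 × 39.00) = 0.01241 kg/m³.
(x−vt)²/(4Dt) = (31.56)²/(4 × 0.455 × 266) = 2.057; exp(−2.057) = 0.1278.
C = 0.01241 × 0.1278 = 0.00159 kg/m³.

0.00159 kg/m³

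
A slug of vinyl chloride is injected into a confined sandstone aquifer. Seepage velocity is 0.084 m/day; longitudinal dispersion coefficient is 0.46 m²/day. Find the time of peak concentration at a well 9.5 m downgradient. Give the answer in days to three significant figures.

65.3 days

For the 1D instantaneous-source solution, setting ∂C/∂t = 0 at fixed x gives v²t² + 2Dt − x² = 0, so t = (√(D² + v²x²) − D)/v².
√(D² + v²x²) = √(0.46² + 0.084² × 9.5²) = 0.9211; v² = 0.007056.
t = (0.9211 − 0.46)/0.007056 = 65.3 days (vs. the pure-advection estimate x/v = 113 d).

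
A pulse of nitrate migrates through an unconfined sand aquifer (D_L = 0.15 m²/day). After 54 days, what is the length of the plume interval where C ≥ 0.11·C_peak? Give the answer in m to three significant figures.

The plume is Gaussian with σ = √(2Dt) = √(2 × 0.15 × 54) = 4.025 m.
C/C_peak = exp(−Δx²/(2σ²)) = 0.11 ⇒ Δx = σ·√(−2 ln 0.11) = 4.025 × 2.101 = 8.457 m.
Width = 2Δx = 16.9 m.

16.9 m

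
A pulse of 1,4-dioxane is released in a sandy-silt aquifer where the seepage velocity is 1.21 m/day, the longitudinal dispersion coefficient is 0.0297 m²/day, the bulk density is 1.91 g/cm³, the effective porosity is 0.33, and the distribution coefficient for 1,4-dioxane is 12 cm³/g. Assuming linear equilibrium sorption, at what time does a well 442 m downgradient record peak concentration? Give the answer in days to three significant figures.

25700 days

Retardation factor R = 1 + ρ_b·K_d/n = 1 + 1.91 × 12/0.33 = 70.45.
Sorption retards both mechanisms: v_R = v/R = 0.01718 m/day, D_R = D/R = 0.0004216 m²/day.
Peak time from v_R²t² + 2D_R t − x² = 0: t = (√(D_R² + v_R²x²) − D_R)/v_R².
√(D_R² + v_R²x²) = √(0.0004216² + 0.01718² × 442²) = 7.594; v_R² = 0.0002952.
t = (7.594 − 0.0004216)/0.0002952 = 25700 days.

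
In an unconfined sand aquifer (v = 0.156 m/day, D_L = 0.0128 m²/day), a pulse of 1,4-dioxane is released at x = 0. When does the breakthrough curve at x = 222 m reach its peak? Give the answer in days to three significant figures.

1420 days

For the 1D instantaneous-source solution, setting ∂C/∂t = 0 at fixed x gives v²t² + 2Dt − x² = 0, so t = (√(D² + v²x²) − D)/v².
√(D² + v²x²) = √(0.0128² + 0.156² × 222²) = 34.63; v² = 0.024336.
t = (34.63 − 0.0128)/0.024336 = 1420 days (vs. the pure-advection estimate x/v = 1420 d).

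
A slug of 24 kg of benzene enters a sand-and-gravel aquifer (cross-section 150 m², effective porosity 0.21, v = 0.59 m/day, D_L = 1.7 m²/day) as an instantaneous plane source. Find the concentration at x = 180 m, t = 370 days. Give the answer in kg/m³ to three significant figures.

0.00478 kg/m³

For an instantaneous plane source, C(x,t) = M/(n_e·A·√(4πDt)) · exp(−(x−vt)²/(4Dt)), with n_e·A the pore (flow) area.
Plume center vt = 0.59 × 370 = 218.3 m, so the well at 180 m is 38.3 m upgradient of the peak.
√(4πDt) = 88.91 m, giving peak height M/(n_e·A·√(4πDt)) = 24/(0.21 × 150 × 88.91) = 0.008569 kg/m³.
(x−vt)²/(4Dt) = (-38.3)²/(4 × 1.7 × 370) = 0.5830; exp(−0.5830) = 0.5582.
C = 0.008569 × 0.5582 = 0.00478 kg/m³.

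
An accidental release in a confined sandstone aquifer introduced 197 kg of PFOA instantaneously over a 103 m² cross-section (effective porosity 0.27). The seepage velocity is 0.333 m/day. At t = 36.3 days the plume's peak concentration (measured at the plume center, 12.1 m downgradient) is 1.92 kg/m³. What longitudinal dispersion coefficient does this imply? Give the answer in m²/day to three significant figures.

0.0298 m²/day

At the plume center C_max = M/(n_e·A·√(4πDt)), so D = M²/(4πt·(n_e·A·C_max)²).
n_e·A·C_max = 0.27 × 103 × 1.92 = 53.40 kg/m.
D = 197²/(4π × 36.3 × 53.40²) = 0.0298 m²/day.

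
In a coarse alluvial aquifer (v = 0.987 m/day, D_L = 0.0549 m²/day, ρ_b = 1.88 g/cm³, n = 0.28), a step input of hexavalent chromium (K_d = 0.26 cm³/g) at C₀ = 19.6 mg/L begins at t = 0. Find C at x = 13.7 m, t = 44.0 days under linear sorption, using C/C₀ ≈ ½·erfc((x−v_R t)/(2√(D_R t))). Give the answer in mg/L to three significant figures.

18.5 mg/L

Retardation factor R = 1 + ρ_b·K_d/n = 1 + 1.88 × 0.26/0.28 = 2.746.
Sorption retards both mechanisms: v_R = v/R = 0.3594 m/day, D_R = D/R = 0.01999 m²/day.
v_R·t = 0.3594 × 44.0 = 15.8136 m; 2√(D_R t) = 1.876 m; argument = (13.7 − 15.8136)/1.876 = -1.127.
C = C₀ × ½·erfc(-1.127) = 19.6 × 0.9445 = 18.5 mg/L.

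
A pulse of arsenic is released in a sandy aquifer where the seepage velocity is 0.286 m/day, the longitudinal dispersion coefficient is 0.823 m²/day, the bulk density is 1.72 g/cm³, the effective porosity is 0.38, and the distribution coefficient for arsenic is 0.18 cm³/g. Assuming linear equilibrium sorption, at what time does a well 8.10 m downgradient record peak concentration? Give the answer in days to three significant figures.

36.3 days

Retardation factor R = 1 + ρ_b·K_d/n = 1 + 1.72 × 0.18/0.38 = 1.815.
Sorption retards both mechanisms: v_R = v/R = 0.1576 m/day, D_R = D/R = 0.4534 m²/day.
Peak time from v_R²t² + 2D_R t − x² = 0: t = (√(D_R² + v_R²x²) − D_R)/v_R².
√(D_R² + v_R²x²) = √(0.4534² + 0.1576² × 8.10²) = 1.355; v_R² = 0.02484.
t = (1.355 − 0.4534)/0.02484 = 36.3 days.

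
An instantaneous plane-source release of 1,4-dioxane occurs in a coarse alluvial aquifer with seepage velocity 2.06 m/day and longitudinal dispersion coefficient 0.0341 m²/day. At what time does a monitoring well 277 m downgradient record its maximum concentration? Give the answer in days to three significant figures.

134 days

For the 1D instantaneous-source solution, setting ∂C/∂t = 0 at fixed x gives v²t² + 2Dt − x² = 0, so t = (√(D² + v²x²) − D)/v².
√(D² + v²x²) = √(0.0341² + 2.06² × 277²) = 570.6; v² = 4.2436.
t = (570.6 − 0.0341)/4.2436 = 134 days (vs. the pure-advection estimate x/v = 134 d).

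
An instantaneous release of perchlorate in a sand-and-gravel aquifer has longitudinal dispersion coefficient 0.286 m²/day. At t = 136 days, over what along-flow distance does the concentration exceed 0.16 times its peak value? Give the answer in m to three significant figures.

The plume is Gaussian with σ = √(2Dt) = √(2 × 0.286 × 136) = 8.820 m.
C/C_peak = exp(−Δx²/(2σ²)) = 0.16 ⇒ Δx = σ·√(−2 ln 0.16) = 8.820 × 1.914 = 16.88 m.
Width = 2Δx = 33.8 m.

33.8 m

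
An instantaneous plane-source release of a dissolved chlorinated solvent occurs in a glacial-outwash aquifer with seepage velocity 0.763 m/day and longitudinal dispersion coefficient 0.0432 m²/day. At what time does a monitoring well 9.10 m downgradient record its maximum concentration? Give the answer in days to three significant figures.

11.9 days

For the 1D instantaneous-source solution, setting ∂C/∂t = 0 at fixed x gives v²t² + 2Dt − x² = 0, so t = (√(D² + v²x²) − D)/v².
√(D² + v²x²) = √(0.0432² + 0.763² × 9.10²) = 6.943; v² = 0.582169.
t = (6.943 − 0.0432)/0.582169 = 11.9 days (vs. the pure-advection estimate x/v = 11.9 d).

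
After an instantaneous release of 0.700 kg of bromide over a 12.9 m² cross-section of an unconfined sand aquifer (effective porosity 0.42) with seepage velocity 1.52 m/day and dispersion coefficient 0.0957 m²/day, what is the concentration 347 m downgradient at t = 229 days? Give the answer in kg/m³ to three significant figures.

For an instantaneous plane source, C(x,t) = M/(n_e·A·√(4πDt)) · exp(−(x−vt)²/(4Dt)), with n_e·A the pore (flow) area.
Plume center vt = 1.52 × 229 = 348.08 m, so the well at 347 m is 1.08 m upgradient of the peak.
√(4πDt) = 16.60 m, giving peak height M/(n_e·A·√(4πDt)) = 0.700/(0.42 × 12.9 × 16.60) = 0.007783 kg/m³.
(x−vt)²/(4Dt) = (-1.08)²/(4 × 0.0957 × 229) = 0.01331; exp(−0.01331) = 0.9868.
C = 0.007783 × 0.9868 = 0.00768 kg/m³.

0.00768 kg/m³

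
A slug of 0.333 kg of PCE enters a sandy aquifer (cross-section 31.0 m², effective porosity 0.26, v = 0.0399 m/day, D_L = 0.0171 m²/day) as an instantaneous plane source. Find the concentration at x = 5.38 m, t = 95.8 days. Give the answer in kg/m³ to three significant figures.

For an instantaneous plane source, C(x,t) = M/(n_e·A·√(4πDt)) · exp(−(x−vt)²/(4Dt)), with n_e·A the pore (flow) area.
Plume center vt = 0.0399 × 95.8 = 3.82242 m, so the well at 5.38 m is 1.55758 m downgradient of the peak.
√(4πDt) = 4.537 m, giving peak height M/(n_e·A·√(4πDt)) = 0.333/(0.26 × 31.0 × 4.537) = 0.009106 kg/m³.
(x−vt)²/(4Dt) = (1.55758)²/(4 × 0.0171 × 95.8) = 0.3702; exp(−0.3702) = 0.6906.
C = 0.009106 × 0.6906 = 0.00629 kg/m³.

0.00629 kg/m³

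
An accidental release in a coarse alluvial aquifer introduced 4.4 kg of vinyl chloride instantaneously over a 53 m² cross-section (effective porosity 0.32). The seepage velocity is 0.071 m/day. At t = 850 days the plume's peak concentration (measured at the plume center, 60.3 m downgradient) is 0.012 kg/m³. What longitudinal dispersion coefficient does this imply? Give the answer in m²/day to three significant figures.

At the plume center C_max = M/(n_e·A·√(4πDt)), so D = M²/(4πt·(n_e·A·C_max)²).
n_e·A·C_max = 0.32 × 53 × 0.012 = 0.2035 kg/m.
D = 4.4²/(4π × 850 × 0.2035²) = 0.0438 m²/day.

0.0438 m²/day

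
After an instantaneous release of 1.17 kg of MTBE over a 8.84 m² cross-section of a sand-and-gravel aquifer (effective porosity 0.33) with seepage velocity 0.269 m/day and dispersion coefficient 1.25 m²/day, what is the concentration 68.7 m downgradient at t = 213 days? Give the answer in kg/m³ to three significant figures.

0.00614 kg/m³

For an instantaneous plane source, C(x,t) = M/(n_e·A·√(4πDt)) · exp(−(x−vt)²/(4Dt)), with n_e·A the pore (flow) area.
Plume center vt = 0.269 × 213 = 57.297 m, so the well at 68.7 m is 11.403 m downgradient of the peak.
√(4πDt) = 57.84 m, giving peak height M/(n_e·A·√(4πDt)) = 1.17/(0.33 × 8.84 × 57.84) = 0.006934 kg/m³.
(x−vt)²/(4Dt) = (11.403)²/(4 × 1.25 × 213) = 0.1221; exp(−0.1221) = 0.8851.
C = 0.006934 × 0.8851 = 0.00614 kg/m³.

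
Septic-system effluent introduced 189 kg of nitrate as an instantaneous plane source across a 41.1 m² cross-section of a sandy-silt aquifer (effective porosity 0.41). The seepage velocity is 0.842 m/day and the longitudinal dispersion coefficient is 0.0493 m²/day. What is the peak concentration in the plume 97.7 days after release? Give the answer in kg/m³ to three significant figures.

The peak of an instantaneous 1D plume sits at x = vt; there the Gaussian factor is 1 and C_max = M/(n_e·A·√(4πDt)), where n_e·A is the pore area the mass is dissolved in.
√(4πDt) = √(4π × 0.0493 × 97.7) = 7.780 m, so C_max = 189/(0.41 × 41.1 × 7.780) = 1.44 kg/m³.

1.44 kg/m³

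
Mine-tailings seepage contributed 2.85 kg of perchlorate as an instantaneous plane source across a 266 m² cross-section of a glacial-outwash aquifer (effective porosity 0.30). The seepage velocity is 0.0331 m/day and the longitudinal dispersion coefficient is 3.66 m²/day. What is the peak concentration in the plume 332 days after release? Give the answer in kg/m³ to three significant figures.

0.000289 kg/m³

The peak of an instantaneous 1D plume sits at x = vt; there the Gaussian factor is 1 and C_max = M/(n_e·A·√(4πDt)), where n_e·A is the pore area the mass is dissolved in.
√(4πDt) = √(4π × 3.66 × 332) = 123.6 m, so C_max = 2.85/(0.30 × 266 × 123.6) = 0.000289 kg/m³.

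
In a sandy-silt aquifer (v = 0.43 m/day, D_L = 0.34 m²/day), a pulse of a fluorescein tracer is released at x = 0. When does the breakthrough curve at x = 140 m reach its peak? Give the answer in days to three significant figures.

For the 1D instantaneous-source solution, setting ∂C/∂t = 0 at fixed x gives v²t² + 2Dt − x² = 0, so t = (√(D² + v²x²) − D)/v².
√(D² + v²x²) = √(0.34² + 0.43² × 140²) = 60.20; v² = 0.1849.
t = (60.20 − 0.34)/0.1849 = 324 days (vs. the pure-advection estimate x/v = 326 d).

324 days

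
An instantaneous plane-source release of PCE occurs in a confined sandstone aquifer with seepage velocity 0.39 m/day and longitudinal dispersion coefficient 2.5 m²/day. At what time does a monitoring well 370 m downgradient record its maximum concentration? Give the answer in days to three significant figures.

For the 1D instantaneous-source solution, setting ∂C/∂t = 0 at fixed x gives v²t² + 2Dt − x² = 0, so t = (√(D² + v²x²) − D)/v².
√(D² + v²x²) = √(2.5² + 0.39² × 370²) = 144.3; v² = 0.1521.
t = (144.3 − 2.5)/0.1521 = 932 days (vs. the pure-advection estimate x/v = 949 d).

932 days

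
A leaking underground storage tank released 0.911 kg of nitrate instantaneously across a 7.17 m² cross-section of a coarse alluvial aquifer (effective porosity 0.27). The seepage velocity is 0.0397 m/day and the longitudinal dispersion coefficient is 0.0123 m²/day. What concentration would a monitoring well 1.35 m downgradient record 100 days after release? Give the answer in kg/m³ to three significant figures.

For an instantaneous plane source, C(x,t) = M/(n_e·A·√(4πDt)) · exp(−(x−vt)²/(4Dt)), with n_e·A the pore (flow) area.
Plume center vt = 0.0397 × 100 = 3.97 m, so the well at 1.35 m is 2.62 m upgradient of the peak.
√(4πDt) = 3.931 m, giving peak height M/(n_e·A·√(4πDt)) = 0.911/(0.27 × 7.17 × 3.931) = 0.1197 kg/m³.
(x−vt)²/(4Dt) = (-2.62)²/(4 × 0.0123 × 100) = 1.395; exp(−1.395) = 0.2478.
C = 0.1197 × 0.2478 = 0.0297 kg/m³.

0.0297 kg/m³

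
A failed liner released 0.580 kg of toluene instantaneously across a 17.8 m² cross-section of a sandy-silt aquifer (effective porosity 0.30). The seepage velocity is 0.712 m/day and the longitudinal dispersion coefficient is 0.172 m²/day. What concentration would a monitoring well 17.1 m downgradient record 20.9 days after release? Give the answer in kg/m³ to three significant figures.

0.0115 kg/m³

For an instantaneous plane source, C(x,t) = M/(n_e·A·√(4πDt)) · exp(−(x−vt)²/(4Dt)), with n_e·A the pore (flow) area.
Plume center vt = 0.712 × 20.9 = 14.8808 m, so the well at 17.1 m is 2.2192 m downgradient of the peak.
√(4πDt) = 6.721 m, giving peak height M/(n_e·A·√(4πDt)) = 0.580/(0.30 × 17.8 × 6.721) = 0.01616 kg/m³.
(x−vt)²/(4Dt) = (2.2192)²/(4 × 0.172 × 20.9) = 0.3425; exp(−0.3425) = 0.7100.
C = 0.01616 × 0.7100 = 0.0115 kg/m³.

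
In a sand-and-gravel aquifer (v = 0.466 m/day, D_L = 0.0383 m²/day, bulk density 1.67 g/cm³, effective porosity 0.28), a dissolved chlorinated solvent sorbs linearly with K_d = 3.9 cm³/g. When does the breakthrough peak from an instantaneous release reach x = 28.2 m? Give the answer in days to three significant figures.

1460 days

Retardation factor R = 1 + ρ_b·K_d/n = 1 + 1.67 × 3.9/0.28 = 24.26.
Sorption retards both mechanisms: v_R = v/R = 0.01921 m/day, D_R = D/R = 0.001579 m²/day.
Peak time from v_R²t² + 2D_R t − x² = 0: t = (√(D_R² + v_R²x²) − D_R)/v_R².
√(D_R² + v_R²x²) = √(0.001579² + 0.01921² × 28.2²) = 0.5417; v_R² = 0.0003690.
t = (0.5417 − 0.001579)/0.0003690 = 1460 days.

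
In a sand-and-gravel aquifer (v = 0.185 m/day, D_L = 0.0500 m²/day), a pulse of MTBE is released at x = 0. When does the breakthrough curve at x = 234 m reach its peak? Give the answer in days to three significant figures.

For the 1D instantaneous-source solution, setting ∂C/∂t = 0 at fixed x gives v²t² + 2Dt − x² = 0, so t = (√(D² + v²x²) − D)/v².
√(D² + v²x²) = √(0.0500² + 0.185² × 234²) = 43.29; v² = 0.034225.
t = (43.29 − 0.0500)/0.034225 = 1260 days (vs. the pure-advection estimate x/v = 1260 d).

1260 days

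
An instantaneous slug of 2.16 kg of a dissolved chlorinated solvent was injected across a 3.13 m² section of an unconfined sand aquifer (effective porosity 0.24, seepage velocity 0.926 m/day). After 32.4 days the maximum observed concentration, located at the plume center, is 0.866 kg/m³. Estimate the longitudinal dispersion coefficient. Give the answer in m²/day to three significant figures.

0.0271 m²/day

At the plume center C_max = M/(n_e·A·√(4πDt)), so D = M²/(4πt·(n_e·A·C_max)²).
n_e·A·C_max = 0.24 × 3.13 × 0.866 = 0.6505 kg/m.
D = 2.16²/(4π × 32.4 × 0.6505²) = 0.0271 m²/day.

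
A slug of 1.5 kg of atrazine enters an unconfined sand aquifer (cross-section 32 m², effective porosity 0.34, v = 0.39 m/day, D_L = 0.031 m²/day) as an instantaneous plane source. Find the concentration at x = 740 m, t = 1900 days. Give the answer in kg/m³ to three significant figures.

For an instantaneous plane source, C(x,t) = M/(n_e·A·√(4πDt)) · exp(−(x−vt)²/(4Dt)), with n_e·A the pore (flow) area.
Plume center vt = 0.39 × 1900 = 741 m, so the well at 740 m is 1 m upgradient of the peak.
√(4πDt) = 27.21 m, giving peak height M/(n_e·A·√(4πDt)) = 1.5/(0.34 × 32 × 27.21) = 0.005067 kg/m³.
(x−vt)²/(4Dt) = (-1)²/(4 × 0.031 × 1900) = 0.004244; exp(−0.004244) = 0.9958.
C = 0.005067 × 0.9958 = 0.00505 kg/m³.

0.00505 kg/m³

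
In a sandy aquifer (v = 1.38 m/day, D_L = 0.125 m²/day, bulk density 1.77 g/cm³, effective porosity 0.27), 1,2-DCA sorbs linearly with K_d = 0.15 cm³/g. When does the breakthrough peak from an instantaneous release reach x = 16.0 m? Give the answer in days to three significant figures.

Retardation factor R = 1 + ρ_b·K_d/n = 1 + 1.77 × 0.15/0.27 = 1.983.
Sorption retards both mechanisms: v_R = v/R = 0.6959 m/day, D_R = D/R = 0.06304 m²/day.
Peak time from v_R²t² + 2D_R t − x² = 0: t = (√(D_R² + v_R²x²) − D_R)/v_R².
√(D_R² + v_R²x²) = √(0.06304² + 0.6959² × 16.0²) = 11.13; v_R² = 0.4843.
t = (11.13 − 0.06304)/0.4843 = 22.9 days.

22.9 days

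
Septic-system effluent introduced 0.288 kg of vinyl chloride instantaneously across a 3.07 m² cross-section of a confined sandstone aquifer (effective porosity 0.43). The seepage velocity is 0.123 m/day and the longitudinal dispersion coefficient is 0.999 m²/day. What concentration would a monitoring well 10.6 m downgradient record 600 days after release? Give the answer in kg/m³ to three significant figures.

For an instantaneous plane source, C(x,t) = M/(n_e·A·√(4πDt)) · exp(−(x−vt)²/(4Dt)), with n_e·A the pore (flow) area.
Plume center vt = 0.123 × 600 = 73.8 m, so the well at 10.6 m is 63.2 m upgradient of the peak.
√(4πDt) = 86.79 m, giving peak height M/(n_e·A·√(4πDt)) = 0.288/(0.43 × 3.07 × 86.79) = 0.002514 kg/m³.
(x−vt)²/(4Dt) = (-63.2)²/(4 × 0.999 × 600) = 1.666; exp(−1.666) = 0.1890.
C = 0.002514 × 0.1890 = 0.000475 kg/m³.

0.000475 kg/m³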